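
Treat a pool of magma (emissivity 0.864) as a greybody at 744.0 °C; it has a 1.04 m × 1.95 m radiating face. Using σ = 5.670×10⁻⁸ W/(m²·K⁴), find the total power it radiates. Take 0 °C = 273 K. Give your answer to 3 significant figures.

P ≈ 1.06×10⁵ W

T = 744.0 °C + 273 = 1017.0 K.
Area A = 1.04 × 1.95 = 2.028 m².
P = εσAT⁴ = 0.864 × 5.670×10⁻⁸ × 2.028 × (1017.0)⁴ = 1.06×10⁵ W.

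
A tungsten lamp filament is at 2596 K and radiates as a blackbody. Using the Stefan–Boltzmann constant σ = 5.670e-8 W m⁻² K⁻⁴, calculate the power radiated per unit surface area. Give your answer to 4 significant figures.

Stefan–Boltzmann: I = σT⁴ = 5.670×10⁻⁸ × (2596)⁴ = 2.575×10⁶ W/m².

I ≈ 2.575×10⁶ W/m²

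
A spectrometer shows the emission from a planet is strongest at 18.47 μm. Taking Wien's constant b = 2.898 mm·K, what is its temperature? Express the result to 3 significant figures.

T ≈ 157 K

Wien's law gives T = b/λ_max = (2.898×10⁻³ m·K)/(1.847×10⁻⁵ m) = 157 K.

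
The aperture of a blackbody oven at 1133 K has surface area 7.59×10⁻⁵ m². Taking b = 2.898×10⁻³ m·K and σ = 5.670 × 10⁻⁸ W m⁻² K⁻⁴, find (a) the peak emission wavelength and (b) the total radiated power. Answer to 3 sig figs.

λ_max ≈ 2.56×10³ nm; P ≈ 7.09 W

(a) λ_max = b/T = 2.898×10⁻³/1133 = 2.558×10⁻⁶ m = 2.56×10³ nm.
Area A = 7.59×10⁻⁵ m².
(b) P = σAT⁴ = 5.670×10⁻⁸×7.59×10⁻⁵×(1133)⁴ = 7.09 W.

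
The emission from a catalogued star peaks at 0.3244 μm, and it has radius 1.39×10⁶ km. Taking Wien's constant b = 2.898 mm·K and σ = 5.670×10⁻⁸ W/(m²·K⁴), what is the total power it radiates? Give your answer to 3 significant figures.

Wien's law: T = b/λ_max = 2.898×10⁻³/3.244×10⁻⁷ = 8933.42 K.
Surface area A = 4πR² = 4π(1.39×10⁹ m)² = 2.42795×10¹⁹ m².
Then P = σAT⁴ = 5.670×10⁻⁸×2.42795×10¹⁹×(8933.42)⁴ = 8.77×10²⁷ W.

P ≈ 8.77×10²⁷ W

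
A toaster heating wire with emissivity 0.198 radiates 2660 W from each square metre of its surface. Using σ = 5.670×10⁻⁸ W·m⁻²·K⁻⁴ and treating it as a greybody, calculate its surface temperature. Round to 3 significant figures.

T ≈ 698 K

I = εσT⁴, so T = (I/εσ)^(1/4) = (2660/(0.198×5.670×10⁻⁸))^(1/4) = 698 K.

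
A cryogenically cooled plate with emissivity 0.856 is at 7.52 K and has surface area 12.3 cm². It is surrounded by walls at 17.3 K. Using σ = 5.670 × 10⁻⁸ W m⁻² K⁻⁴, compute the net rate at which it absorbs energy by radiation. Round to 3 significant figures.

Net gain ≈ 5.16×10⁻⁶ W

Area A = 12.3 cm² = 1.23×10⁻³ m².
Net radiated power P_net = εσA(T⁴ − T₀⁴) = 0.856×5.670×10⁻⁸×1.23×10⁻³×(7.52⁴ − 17.3⁴).
T⁴ − T₀⁴ = 3197.95 − 89574.5 = -86376.6 K⁴, so P_net = -5.16×10⁻⁶ W — negative, meaning a net gain of 5.16×10⁻⁶ W.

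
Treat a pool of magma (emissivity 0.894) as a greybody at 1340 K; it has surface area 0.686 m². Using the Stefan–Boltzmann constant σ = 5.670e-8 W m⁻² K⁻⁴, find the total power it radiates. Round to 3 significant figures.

P ≈ 1.12×10⁵ W

Area A = 0.686 m².
P = εσAT⁴ = 0.894 × 5.670×10⁻⁸ × 0.686 × (1340)⁴ = 1.12×10⁵ W.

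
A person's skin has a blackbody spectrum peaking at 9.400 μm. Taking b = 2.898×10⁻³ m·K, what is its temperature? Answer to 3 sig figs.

Wien's law gives T = b/λ_max = (2.898×10⁻³ m·K)/(9.400×10⁻⁶ m) = 308 K.

T ≈ 308 K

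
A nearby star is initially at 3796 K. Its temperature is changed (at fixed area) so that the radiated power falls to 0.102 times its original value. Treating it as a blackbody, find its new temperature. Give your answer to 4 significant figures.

P ∝ T⁴, so T₂/T₁ = (P₂/P₁)^(1/4) = (0.102)^(1/4) = 0.565132.
T₂ = 3796 × 0.565132 = 2145 K.

T₂ ≈ 2145 K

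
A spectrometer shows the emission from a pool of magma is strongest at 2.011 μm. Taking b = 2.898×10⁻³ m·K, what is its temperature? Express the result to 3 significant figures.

Wien's law gives T = b/λ_max = (2.898×10⁻³ m·K)/(2.011×10⁻⁶ m) = 1.44×10³ K.

T ≈ 1.44×10³ K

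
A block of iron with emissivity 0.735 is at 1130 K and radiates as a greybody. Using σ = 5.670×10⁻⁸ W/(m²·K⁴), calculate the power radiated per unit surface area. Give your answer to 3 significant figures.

Stefan–Boltzmann: I = εσT⁴ = 0.735 × 5.670×10⁻⁸ × (1130)⁴ = 6.79×10⁴ W/m².

I ≈ 6.79×10⁴ W/m²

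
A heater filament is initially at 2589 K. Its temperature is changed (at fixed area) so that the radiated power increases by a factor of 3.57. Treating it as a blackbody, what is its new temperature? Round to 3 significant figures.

T₂ ≈ 3.56×10³ K

P ∝ T⁴, so T₂/T₁ = (P₂/P₁)^(1/4) = (3.57)^(1/4) = 1.37457.
T₂ = 2589 × 1.37457 = 3.56×10³ K.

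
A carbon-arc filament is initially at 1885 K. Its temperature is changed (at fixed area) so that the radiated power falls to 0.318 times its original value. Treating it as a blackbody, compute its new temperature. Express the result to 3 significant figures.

P ∝ T⁴, so T₂/T₁ = (P₂/P₁)^(1/4) = (0.318)^(1/4) = 0.750943.
T₂ = 1885 × 0.750943 = 1.42×10³ K.

T₂ ≈ 1.42×10³ K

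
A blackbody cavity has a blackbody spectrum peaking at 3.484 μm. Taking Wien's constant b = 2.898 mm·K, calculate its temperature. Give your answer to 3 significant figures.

T ≈ 832 K

Wien's law gives T = b/λ_max = (2.898×10⁻³ m·K)/(3.484×10⁻⁶ m) = 832 K.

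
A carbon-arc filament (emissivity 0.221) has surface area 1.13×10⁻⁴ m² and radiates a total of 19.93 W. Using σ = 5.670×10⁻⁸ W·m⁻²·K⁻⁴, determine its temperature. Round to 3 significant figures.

Area A = 1.13×10⁻⁴ m².
P = εσAT⁴ ⇒ T = (P/(εσA))^(1/4) = (19.93/(0.221×5.670×10⁻⁸×1.13×10⁻⁴))^(1/4) = 1.94×10³ K.

T ≈ 1.94×10³ K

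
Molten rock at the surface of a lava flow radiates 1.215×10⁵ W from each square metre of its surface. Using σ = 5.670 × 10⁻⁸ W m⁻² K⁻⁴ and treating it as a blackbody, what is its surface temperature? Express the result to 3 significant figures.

T ≈ 1.21×10³ K

I = σT⁴, so T = (I/σ)^(1/4) = (1.215×10⁵/(5.670×10⁻⁸))^(1/4) = 1.21×10³ K.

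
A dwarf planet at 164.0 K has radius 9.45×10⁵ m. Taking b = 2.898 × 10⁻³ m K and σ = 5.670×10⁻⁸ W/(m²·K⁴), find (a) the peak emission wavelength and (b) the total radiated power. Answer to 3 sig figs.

(a) λ_max = b/T = 2.898×10⁻³/164.0 = 1.767×10⁻⁵ m = 17.7 μm.
Surface area A = 4πR² = 4π(9.45×10⁵ m)² = 1.12221×10¹³ m².
(b) P = σAT⁴ = 5.670×10⁻⁸×1.12221×10¹³×(164.0)⁴ = 4.60×10¹⁴ W.

λ_max ≈ 17.7 μm; P ≈ 4.60×10¹⁴ W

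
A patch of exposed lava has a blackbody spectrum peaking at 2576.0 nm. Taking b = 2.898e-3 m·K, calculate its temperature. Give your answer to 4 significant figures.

Wien's law gives T = b/λ_max = (2.898×10⁻³ m·K)/(2.5760×10⁻⁶ m) = 1125 K.

T ≈ 1125 K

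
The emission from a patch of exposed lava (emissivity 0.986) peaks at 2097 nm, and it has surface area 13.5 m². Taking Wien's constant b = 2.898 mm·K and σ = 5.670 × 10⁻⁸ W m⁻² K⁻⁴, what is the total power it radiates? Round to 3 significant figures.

Wien's law: T = b/λ_max = 2.898×10⁻³/2.097×10⁻⁶ = 1381.97 K.
Area A = 13.5 m².
Then P = εσAT⁴ = 0.986×5.670×10⁻⁸×13.5×(1381.97)⁴ = 2.75×10⁶ W.

P ≈ 2.75×10⁶ W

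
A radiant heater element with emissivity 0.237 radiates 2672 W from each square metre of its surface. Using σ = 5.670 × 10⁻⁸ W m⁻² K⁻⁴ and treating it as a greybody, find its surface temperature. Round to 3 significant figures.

I = εσT⁴, so T = (I/εσ)^(1/4) = (2672/(0.237×5.670×10⁻⁸))^(1/4) = 668 K.

T ≈ 668 K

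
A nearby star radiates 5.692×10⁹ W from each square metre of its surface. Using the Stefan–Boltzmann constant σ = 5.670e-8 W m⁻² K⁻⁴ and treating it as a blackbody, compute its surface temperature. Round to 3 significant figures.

I = σT⁴, so T = (I/σ)^(1/4) = (5.692×10⁹/(5.670×10⁻⁸))^(1/4) = 1.78×10⁴ K.

T ≈ 1.78×10⁴ K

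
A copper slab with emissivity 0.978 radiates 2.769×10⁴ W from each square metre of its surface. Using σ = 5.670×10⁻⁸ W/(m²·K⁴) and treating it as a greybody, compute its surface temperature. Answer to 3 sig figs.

I = εσT⁴, so T = (I/εσ)^(1/4) = (2.769×10⁴/(0.978×5.670×10⁻⁸))^(1/4) = 841 K.

T ≈ 841 K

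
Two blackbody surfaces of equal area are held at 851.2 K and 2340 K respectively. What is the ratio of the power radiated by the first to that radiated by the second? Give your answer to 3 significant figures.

P₁/P₂ ≈ 0.0175

With equal areas, P₁/P₂ = (T₁/T₂)⁴ = (851.2/2340)⁴ = 0.0175.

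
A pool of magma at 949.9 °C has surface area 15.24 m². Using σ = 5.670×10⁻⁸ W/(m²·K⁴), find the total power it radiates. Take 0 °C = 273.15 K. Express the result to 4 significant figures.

P ≈ 1.934×10⁶ W

T = 949.9 °C + 273.15 = 1223.05 K.
Area A = 15.24 m².
P = σAT⁴ = 5.670×10⁻⁸ × 15.24 × (1223.05)⁴ = 1.934×10⁶ W.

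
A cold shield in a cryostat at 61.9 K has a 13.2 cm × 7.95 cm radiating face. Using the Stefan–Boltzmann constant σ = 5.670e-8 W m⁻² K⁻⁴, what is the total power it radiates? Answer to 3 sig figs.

Area A = 0.132 × 0.0795 = 0.010494 m².
P = σAT⁴ = 5.670×10⁻⁸ × 0.010494 × (61.9)⁴ = 8.74×10⁻³ W.

P ≈ 8.74×10⁻³ W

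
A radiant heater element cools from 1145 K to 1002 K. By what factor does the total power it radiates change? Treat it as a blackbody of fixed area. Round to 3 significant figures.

P₂/P₁ ≈ 0.586

P ∝ T⁴, so P₂/P₁ = (T₂/T₁)⁴ = (1002/1145)⁴ = (0.875109)⁴ = 0.586.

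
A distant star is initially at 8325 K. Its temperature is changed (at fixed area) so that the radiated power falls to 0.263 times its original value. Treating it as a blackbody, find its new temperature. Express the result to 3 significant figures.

P ∝ T⁴, so T₂/T₁ = (P₂/P₁)^(1/4) = (0.263)^(1/4) = 0.716125.
T₂ = 8325 × 0.716125 = 5.96×10³ K.

T₂ ≈ 5.96×10³ K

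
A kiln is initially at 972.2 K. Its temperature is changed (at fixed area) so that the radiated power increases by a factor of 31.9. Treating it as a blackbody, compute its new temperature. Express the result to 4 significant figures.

T₂ ≈ 2310 K

P ∝ T⁴, so T₂/T₁ = (P₂/P₁)^(1/4) = (31.9)^(1/4) = 2.37655.
T₂ = 972.2 × 2.37655 = 2310 K.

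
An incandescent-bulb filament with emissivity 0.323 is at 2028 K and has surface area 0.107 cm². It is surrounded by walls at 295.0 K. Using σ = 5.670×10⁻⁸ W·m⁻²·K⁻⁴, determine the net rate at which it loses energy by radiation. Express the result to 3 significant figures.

Area A = 0.107 cm² = 1.07×10⁻⁵ m².
Net radiated power P_net = εσA(T⁴ − T₀⁴) = 0.323×5.670×10⁻⁸×1.07×10⁻⁵×(2028⁴ − 295.0⁴).
T⁴ − T₀⁴ = 1.69150×10¹³ − 7.57335×10⁹ = 1.69074×10¹³ K⁴, so P_net = 3.31 W.

Net loss ≈ 3.31 W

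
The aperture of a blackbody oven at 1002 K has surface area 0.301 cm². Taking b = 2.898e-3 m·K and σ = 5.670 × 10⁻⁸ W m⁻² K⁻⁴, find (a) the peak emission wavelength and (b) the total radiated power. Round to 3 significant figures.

λ_max ≈ 2.89 μm; P ≈ 1.72 W

(a) λ_max = b/T = 2.898×10⁻³/1002 = 2.892×10⁻⁶ m = 2.89 μm.
Area A = 0.301 cm² = 3.01×10⁻⁵ m².
(b) P = σAT⁴ = 5.670×10⁻⁸×3.01×10⁻⁵×(1002)⁴ = 1.72 W.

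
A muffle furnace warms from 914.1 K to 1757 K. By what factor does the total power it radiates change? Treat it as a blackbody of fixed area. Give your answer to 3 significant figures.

P ∝ T⁴, so P₂/P₁ = (T₂/T₁)⁴ = (1757/914.1)⁴ = (1.92211)⁴ = 13.6.

P₂/P₁ ≈ 13.6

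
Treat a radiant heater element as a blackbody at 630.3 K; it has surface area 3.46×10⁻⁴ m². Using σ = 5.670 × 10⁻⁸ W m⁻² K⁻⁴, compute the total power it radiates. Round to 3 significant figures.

P ≈ 3.10 W

Area A = 3.46×10⁻⁴ m².
P = σAT⁴ = 5.670×10⁻⁸ × 3.46×10⁻⁴ × (630.3)⁴ = 3.10 W.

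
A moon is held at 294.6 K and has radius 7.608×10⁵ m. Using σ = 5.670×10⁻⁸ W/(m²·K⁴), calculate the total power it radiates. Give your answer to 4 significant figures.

P ≈ 3.106×10¹⁵ W

Surface area A = 4πR² = 4π(7.608×10⁵ m)² = 7.27362×10¹² m².
P = σAT⁴ = 5.670×10⁻⁸ × 7.27362×10¹² × (294.6)⁴ = 3.106×10¹⁵ W.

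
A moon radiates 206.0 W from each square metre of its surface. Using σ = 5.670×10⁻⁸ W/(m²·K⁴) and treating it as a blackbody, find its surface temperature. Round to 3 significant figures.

I = σT⁴, so T = (I/σ)^(1/4) = (206.0/(5.670×10⁻⁸))^(1/4) = 246 K.

T ≈ 246 K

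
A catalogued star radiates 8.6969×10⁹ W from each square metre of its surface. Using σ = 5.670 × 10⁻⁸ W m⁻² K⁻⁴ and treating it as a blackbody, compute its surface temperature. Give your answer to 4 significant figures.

T ≈ 1.979×10⁴ K

I = σT⁴, so T = (I/σ)^(1/4) = (8.6969×10⁹/(5.670×10⁻⁸))^(1/4) = 1.979×10⁴ K.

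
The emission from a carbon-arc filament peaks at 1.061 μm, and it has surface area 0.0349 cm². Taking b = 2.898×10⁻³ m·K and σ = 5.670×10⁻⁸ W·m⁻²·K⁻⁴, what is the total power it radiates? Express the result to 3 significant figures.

Wien's law: T = b/λ_max = 2.898×10⁻³/1.061×10⁻⁶ = 2731.39 K.
Area A = 0.0349 cm² = 3.49×10⁻⁶ m².
Then P = σAT⁴ = 5.670×10⁻⁸×3.49×10⁻⁶×(2731.39)⁴ = 11.0 W.

P ≈ 11.0 W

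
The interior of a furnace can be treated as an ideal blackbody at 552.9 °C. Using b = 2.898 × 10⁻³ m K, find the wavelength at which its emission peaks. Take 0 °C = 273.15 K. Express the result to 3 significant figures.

T = 552.9 °C + 273.15 = 826.05 K.
Wien's displacement law: λ_max = b/T = (2.898×10⁻³ m·K)/(826.05 K) = 3.508×10⁻⁶ m.
That is 3.51 μm, in the infrared range.

λ_max ≈ 3.51 μm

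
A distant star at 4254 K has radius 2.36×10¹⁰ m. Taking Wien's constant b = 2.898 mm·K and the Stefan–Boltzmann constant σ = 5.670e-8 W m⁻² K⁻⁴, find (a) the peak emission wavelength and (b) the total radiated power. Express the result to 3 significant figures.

λ_max ≈ 0.681 μm; P ≈ 1.30×10²⁹ W

(a) λ_max = b/T = 2.898×10⁻³/4254 = 6.812×10⁻⁷ m = 0.681 μm.
Surface area A = 4πR² = 4π(2.36×10¹⁰ m)² = 6.99897×10²¹ m².
(b) P = σAT⁴ = 5.670×10⁻⁸×6.99897×10²¹×(4254)⁴ = 1.30×10²⁹ W.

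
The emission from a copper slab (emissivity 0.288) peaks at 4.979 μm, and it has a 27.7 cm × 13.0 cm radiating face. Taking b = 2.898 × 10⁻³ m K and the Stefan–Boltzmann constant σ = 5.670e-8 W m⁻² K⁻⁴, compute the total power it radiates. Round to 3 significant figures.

P ≈ 67.5 W

Wien's law: T = b/λ_max = 2.898×10⁻³/4.979×10⁻⁶ = 582.045 K.
Area A = 0.277 × 0.130 = 0.03601 m².
Then P = εσAT⁴ = 0.288×5.670×10⁻⁸×0.03601×(582.045)⁴ = 67.5 W.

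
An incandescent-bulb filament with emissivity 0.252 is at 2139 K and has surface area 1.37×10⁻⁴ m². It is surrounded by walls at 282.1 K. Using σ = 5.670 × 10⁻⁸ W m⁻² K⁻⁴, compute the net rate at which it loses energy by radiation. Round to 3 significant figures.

Net loss ≈ 41.0 W

Area A = 1.37×10⁻⁴ m².
Net radiated power P_net = εσA(T⁴ − T₀⁴) = 0.252×5.670×10⁻⁸×1.37×10⁻⁴×(2139⁴ − 282.1⁴).
T⁴ − T₀⁴ = 2.09336×10¹³ − 6.33304×10⁹ = 2.09273×10¹³ K⁴, so P_net = 41.0 W.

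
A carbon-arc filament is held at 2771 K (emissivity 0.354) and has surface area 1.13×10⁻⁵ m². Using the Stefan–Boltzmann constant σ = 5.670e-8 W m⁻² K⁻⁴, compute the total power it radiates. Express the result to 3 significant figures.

Area A = 1.13×10⁻⁵ m².
P = εσAT⁴ = 0.354 × 5.670×10⁻⁸ × 1.13×10⁻⁵ × (2771)⁴ = 13.4 W.

P ≈ 13.4 W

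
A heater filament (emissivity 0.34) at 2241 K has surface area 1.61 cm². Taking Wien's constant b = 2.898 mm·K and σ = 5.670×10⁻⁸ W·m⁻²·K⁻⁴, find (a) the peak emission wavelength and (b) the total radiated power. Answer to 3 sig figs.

λ_max ≈ 1.29×10³ nm; P ≈ 78.3 W

(a) λ_max = b/T = 2.898×10⁻³/2241 = 1.293×10⁻⁶ m = 1.29×10³ nm.
Area A = 1.61 cm² = 1.61×10⁻⁴ m².
(b) P = εσAT⁴ = 0.34×5.670×10⁻⁸×1.61×10⁻⁴×(2241)⁴ = 78.3 W.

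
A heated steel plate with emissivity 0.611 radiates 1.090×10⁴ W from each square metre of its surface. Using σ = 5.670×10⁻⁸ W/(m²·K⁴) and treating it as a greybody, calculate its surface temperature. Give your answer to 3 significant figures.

I = εσT⁴, so T = (I/εσ)^(1/4) = (1.090×10⁴/(0.611×5.670×10⁻⁸))^(1/4) = 749 K.

T ≈ 749 K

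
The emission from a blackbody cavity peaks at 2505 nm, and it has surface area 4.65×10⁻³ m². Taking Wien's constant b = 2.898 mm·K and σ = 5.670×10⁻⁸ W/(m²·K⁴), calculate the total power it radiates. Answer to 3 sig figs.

Wien's law: T = b/λ_max = 2.898×10⁻³/2.505×10⁻⁶ = 1156.89 K.
Area A = 4.65×10⁻³ m².
Then P = σAT⁴ = 5.670×10⁻⁸×4.65×10⁻³×(1156.89)⁴ = 472 W.

P ≈ 472 W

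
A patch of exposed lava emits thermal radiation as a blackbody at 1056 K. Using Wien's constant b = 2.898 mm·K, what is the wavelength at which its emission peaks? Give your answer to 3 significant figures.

Wien's displacement law: λ_max = b/T = (2.898×10⁻³ m·K)/(1056 K) = 2.744×10⁻⁶ m.
That is 2.74×10³ nm, in the infrared range.

λ_max ≈ 2.74×10³ nm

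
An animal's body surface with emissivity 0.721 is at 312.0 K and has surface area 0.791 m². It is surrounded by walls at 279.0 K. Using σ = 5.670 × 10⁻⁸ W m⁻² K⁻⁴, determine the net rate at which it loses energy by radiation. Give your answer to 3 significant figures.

Area A = 0.791 m².
Net radiated power P_net = εσA(T⁴ − T₀⁴) = 0.721×5.670×10⁻⁸×0.791×(312.0⁴ − 279.0⁴).
T⁴ − T₀⁴ = 9.47585×10⁹ − 6.05922×10⁹ = 3.41663×10⁹ K⁴, so P_net = 110 W.

Net loss ≈ 110 W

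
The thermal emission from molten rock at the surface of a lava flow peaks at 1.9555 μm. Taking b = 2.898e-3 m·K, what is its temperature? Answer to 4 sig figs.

T ≈ 1482 K

Wien's law gives T = b/λ_max = (2.898×10⁻³ m·K)/(1.9555×10⁻⁶ m) = 1482 K.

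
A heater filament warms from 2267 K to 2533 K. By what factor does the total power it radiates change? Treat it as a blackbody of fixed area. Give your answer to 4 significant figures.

P ∝ T⁴, so P₂/P₁ = (T₂/T₁)⁴ = (2533/2267)⁴ = (1.11734)⁴ = 1.559.

P₂/P₁ ≈ 1.559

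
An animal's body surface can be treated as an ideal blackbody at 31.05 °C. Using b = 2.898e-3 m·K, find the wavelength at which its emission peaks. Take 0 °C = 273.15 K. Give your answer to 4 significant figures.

T = 31.05 °C + 273.15 = 304.20 K.
Wien's displacement law: λ_max = b/T = (2.898×10⁻³ m·K)/(304.20 K) = 9.5266×10⁻⁶ m.
That is 9.527 μm, in the infrared range.

λ_max ≈ 9.527 μm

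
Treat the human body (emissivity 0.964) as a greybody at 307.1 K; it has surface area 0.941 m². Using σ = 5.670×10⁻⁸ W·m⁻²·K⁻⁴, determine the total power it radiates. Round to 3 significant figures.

P ≈ 457 W

Area A = 0.941 m².
P = εσAT⁴ = 0.964 × 5.670×10⁻⁸ × 0.941 × (307.1)⁴ = 457 W.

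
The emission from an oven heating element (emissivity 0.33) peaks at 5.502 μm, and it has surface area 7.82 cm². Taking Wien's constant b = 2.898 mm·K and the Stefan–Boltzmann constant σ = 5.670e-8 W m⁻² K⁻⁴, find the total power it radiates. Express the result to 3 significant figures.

Wien's law: T = b/λ_max = 2.898×10⁻³/5.502×10⁻⁶ = 526.718 K.
Area A = 7.82 cm² = 7.82×10⁻⁴ m².
Then P = εσAT⁴ = 0.33×5.670×10⁻⁸×7.82×10⁻⁴×(526.718)⁴ = 1.13 W.

P ≈ 1.13 W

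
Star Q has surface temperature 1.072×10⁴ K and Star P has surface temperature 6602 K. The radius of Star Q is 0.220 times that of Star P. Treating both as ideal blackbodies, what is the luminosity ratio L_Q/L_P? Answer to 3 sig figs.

L_Q/L_P ≈ 0.336

L ∝ R²T⁴, so L_Q/L_P = (R_Q/R_P)²(T_Q/T_P)⁴ = (0.220)² × (1.072×10⁴/6602)⁴ = 0.0484 × 6.95148 = 0.336.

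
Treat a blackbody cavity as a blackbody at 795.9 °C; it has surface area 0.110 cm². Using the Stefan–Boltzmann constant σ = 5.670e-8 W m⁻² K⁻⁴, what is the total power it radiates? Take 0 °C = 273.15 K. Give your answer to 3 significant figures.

T = 795.9 °C + 273.15 = 1069.05 K.
Area A = 0.110 cm² = 1.10×10⁻⁵ m².
P = σAT⁴ = 5.670×10⁻⁸ × 1.10×10⁻⁵ × (1069.05)⁴ = 0.815 W.

P ≈ 0.815 W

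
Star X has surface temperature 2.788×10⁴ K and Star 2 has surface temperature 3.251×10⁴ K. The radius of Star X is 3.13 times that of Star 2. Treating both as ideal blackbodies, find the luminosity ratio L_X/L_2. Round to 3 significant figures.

L_X/L_2 ≈ 5.30

L ∝ R²T⁴, so L_X/L_2 = (R_X/R_2)²(T_X/T_2)⁴ = (3.13)² × (2.788×10⁴/3.251×10⁴)⁴ = 9.7969 × 0.540883 = 5.30.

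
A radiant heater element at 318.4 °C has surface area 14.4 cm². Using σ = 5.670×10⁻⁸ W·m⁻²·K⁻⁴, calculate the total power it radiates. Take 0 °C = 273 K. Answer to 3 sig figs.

T = 318.4 °C + 273 = 591.4 K.
Area A = 14.4 cm² = 1.44×10⁻³ m².
P = σAT⁴ = 5.670×10⁻⁸ × 1.44×10⁻³ × (591.4)⁴ = 9.99 W.

P ≈ 9.99 W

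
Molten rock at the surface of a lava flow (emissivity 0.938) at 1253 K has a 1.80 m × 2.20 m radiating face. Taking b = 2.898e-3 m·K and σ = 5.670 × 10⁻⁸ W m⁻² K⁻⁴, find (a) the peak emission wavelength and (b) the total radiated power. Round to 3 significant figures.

(a) λ_max = b/T = 2.898×10⁻³/1253 = 2.313×10⁻⁶ m = 2.31 μm.
Area A = 1.80 × 2.20 = 3.96 m².
(b) P = εσAT⁴ = 0.938×5.670×10⁻⁸×3.96×(1253)⁴ = 5.19×10⁵ W.

λ_max ≈ 2.31 μm; P ≈ 5.19×10⁵ W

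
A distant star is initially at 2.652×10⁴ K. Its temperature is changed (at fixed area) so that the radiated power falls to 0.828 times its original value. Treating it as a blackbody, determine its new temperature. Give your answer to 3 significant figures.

P ∝ T⁴, so T₂/T₁ = (P₂/P₁)^(1/4) = (0.828)^(1/4) = 0.953910.
T₂ = 2.652×10⁴ × 0.953910 = 2.53×10⁴ K.

T₂ ≈ 2.53×10⁴ K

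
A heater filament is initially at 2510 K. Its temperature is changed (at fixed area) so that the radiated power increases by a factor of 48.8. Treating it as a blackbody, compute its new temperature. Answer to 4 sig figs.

P ∝ T⁴, so T₂/T₁ = (P₂/P₁)^(1/4) = (48.8)^(1/4) = 2.64305.
T₂ = 2510 × 2.64305 = 6634 K.

T₂ ≈ 6634 K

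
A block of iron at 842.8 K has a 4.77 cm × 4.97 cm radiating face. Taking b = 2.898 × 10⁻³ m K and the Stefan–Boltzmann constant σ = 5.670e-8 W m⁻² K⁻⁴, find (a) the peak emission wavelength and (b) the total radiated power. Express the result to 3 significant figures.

(a) λ_max = b/T = 2.898×10⁻³/842.8 = 3.439×10⁻⁶ m = 3.44 μm.
Area A = 0.0477 × 0.0497 = 2.37069×10⁻³ m².
(b) P = σAT⁴ = 5.670×10⁻⁸×2.37069×10⁻³×(842.8)⁴ = 67.8 W.

λ_max ≈ 3.44 μm; P ≈ 67.8 W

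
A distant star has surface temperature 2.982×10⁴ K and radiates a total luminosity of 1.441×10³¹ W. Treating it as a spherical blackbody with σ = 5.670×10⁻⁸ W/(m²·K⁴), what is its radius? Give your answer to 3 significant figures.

L = 4πR²σT⁴ ⇒ R = √(L/(4πσT⁴)).
σT⁴ = 4.48346×10¹⁰ W/m², so R = √(1.441×10³¹/(4π×4.48346×10¹⁰)) = 5.06×10⁹ m.

R ≈ 5.06×10⁹ m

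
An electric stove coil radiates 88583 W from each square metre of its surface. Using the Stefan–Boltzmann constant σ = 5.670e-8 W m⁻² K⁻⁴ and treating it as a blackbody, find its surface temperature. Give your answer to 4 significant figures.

I = σT⁴, so T = (I/σ)^(1/4) = (88583/(5.670×10⁻⁸))^(1/4) = 1118 K.

T ≈ 1118 K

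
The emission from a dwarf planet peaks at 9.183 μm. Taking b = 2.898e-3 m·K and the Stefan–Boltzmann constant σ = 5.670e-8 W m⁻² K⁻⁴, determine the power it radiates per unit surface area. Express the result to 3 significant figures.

Wien's law: T = b/λ_max = 2.898×10⁻³/9.183×10⁻⁶ = 315.583 K.
Then I = σT⁴ = 5.670×10⁻⁸×(315.583)⁴ = 562 W/m².

I ≈ 562 W/m²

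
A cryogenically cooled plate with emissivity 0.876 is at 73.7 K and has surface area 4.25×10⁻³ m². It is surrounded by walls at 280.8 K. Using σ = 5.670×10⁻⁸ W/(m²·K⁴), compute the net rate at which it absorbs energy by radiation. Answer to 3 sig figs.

Area A = 4.25×10⁻³ m².
Net radiated power P_net = εσA(T⁴ − T₀⁴) = 0.876×5.670×10⁻⁸×4.25×10⁻³×(73.7⁴ − 280.8⁴).
T⁴ − T₀⁴ = 2.95033×10⁷ − 6.21711×10⁹ = -6.18761×10⁹ K⁴, so P_net = -1.31 W — negative, meaning a net gain of 1.31 W.

Net gain ≈ 1.31 W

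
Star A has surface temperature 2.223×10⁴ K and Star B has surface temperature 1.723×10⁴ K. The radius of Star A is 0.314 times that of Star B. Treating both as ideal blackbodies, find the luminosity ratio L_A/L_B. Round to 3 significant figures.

L_A/L_B ≈ 0.273

L ∝ R²T⁴, so L_A/L_B = (R_A/R_B)²(T_A/T_B)⁴ = (0.314)² × (2.223×10⁴/1.723×10⁴)⁴ = 0.098596 × 2.77087 = 0.273.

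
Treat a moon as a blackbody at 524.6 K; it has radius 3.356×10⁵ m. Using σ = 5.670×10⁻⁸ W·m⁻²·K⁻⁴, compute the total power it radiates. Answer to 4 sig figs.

P ≈ 6.078×10¹⁵ W

Surface area A = 4πR² = 4π(3.356×10⁵ m)² = 1.41532×10¹² m².
P = σAT⁴ = 5.670×10⁻⁸ × 1.41532×10¹² × (524.6)⁴ = 6.078×10¹⁵ W.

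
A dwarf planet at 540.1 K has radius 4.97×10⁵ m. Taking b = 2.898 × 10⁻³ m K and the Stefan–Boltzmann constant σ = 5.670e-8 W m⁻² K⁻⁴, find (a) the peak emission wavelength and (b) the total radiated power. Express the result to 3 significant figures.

(a) λ_max = b/T = 2.898×10⁻³/540.1 = 5.366×10⁻⁶ m = 5.37 μm.
Surface area A = 4πR² = 4π(4.97×10⁵ m)² = 3.10401×10¹² m².
(b) P = σAT⁴ = 5.670×10⁻⁸×3.10401×10¹²×(540.1)⁴ = 1.50×10¹⁶ W.

λ_max ≈ 5.37 μm; P ≈ 1.50×10¹⁶ W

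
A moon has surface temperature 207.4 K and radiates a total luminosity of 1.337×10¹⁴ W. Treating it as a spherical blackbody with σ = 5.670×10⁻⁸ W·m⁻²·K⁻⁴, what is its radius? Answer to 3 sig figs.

L = 4πR²σT⁴ ⇒ R = √(L/(4πσT⁴)).
σT⁴ = 104.910 W/m², so R = √(1.337×10¹⁴/(4π×104.910)) = 3.18×10⁵ m.

R ≈ 3.18×10⁵ m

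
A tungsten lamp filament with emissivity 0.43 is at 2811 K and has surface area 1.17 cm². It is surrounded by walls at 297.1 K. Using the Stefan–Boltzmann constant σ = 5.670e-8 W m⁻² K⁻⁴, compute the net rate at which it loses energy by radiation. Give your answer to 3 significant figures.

Area A = 1.17 cm² = 1.17×10⁻⁴ m².
Net radiated power P_net = εσA(T⁴ − T₀⁴) = 0.43×5.670×10⁻⁸×1.17×10⁻⁴×(2811⁴ − 297.1⁴).
T⁴ − T₀⁴ = 6.24372×10¹³ − 7.79131×10⁹ = 6.24294×10¹³ K⁴, so P_net = 178 W.

Net loss ≈ 178 W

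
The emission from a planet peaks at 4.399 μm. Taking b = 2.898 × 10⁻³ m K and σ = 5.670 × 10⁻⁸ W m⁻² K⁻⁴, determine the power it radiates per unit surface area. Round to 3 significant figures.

I ≈ 1.07×10⁴ W/m²

Wien's law: T = b/λ_max = 2.898×10⁻³/4.399×10⁻⁶ = 658.786 K.
Then I = σT⁴ = 5.670×10⁻⁸×(658.786)⁴ = 1.07×10⁴ W/m².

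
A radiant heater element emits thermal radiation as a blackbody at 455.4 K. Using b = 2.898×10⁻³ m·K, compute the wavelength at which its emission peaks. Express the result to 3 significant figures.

Wien's displacement law: λ_max = b/T = (2.898×10⁻³ m·K)/(455.4 K) = 6.364×10⁻⁶ m.
That is 6.36 μm, in the infrared range.

λ_max ≈ 6.36 μm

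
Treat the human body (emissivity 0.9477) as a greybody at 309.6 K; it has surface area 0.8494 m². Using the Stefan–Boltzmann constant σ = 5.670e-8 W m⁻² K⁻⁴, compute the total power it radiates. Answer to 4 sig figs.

P ≈ 419.3 W

Area A = 0.8494 m².
P = εσAT⁴ = 0.9477 × 5.670×10⁻⁸ × 0.8494 × (309.6)⁴ = 419.3 W.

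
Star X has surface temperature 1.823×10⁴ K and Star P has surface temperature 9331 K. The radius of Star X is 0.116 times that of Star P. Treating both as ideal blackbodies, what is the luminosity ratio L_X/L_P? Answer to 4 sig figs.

L ∝ R²T⁴, so L_X/L_P = (R_X/R_P)²(T_X/T_P)⁴ = (0.116)² × (1.823×10⁴/9331)⁴ = 0.013456 × 14.5691 = 0.1960.

L_X/L_P ≈ 0.1960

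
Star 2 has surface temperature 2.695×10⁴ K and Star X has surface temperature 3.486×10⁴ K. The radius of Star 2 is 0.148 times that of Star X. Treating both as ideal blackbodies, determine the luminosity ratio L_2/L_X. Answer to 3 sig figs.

L_2/L_X ≈ 7.82×10⁻³

L ∝ R²T⁴, so L_2/L_X = (R_2/R_X)²(T_2/T_X)⁴ = (0.148)² × (2.695×10⁴/3.486×10⁴)⁴ = 0.021904 × 0.357212 = 7.82×10⁻³.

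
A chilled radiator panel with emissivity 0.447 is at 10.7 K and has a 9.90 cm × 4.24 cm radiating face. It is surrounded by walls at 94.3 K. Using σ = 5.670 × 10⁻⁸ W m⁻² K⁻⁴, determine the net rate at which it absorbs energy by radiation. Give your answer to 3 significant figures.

Net gain ≈ 8.41×10⁻³ W

Area A = 0.0990 × 0.0424 = 4.1976×10⁻³ m².
Net radiated power P_net = εσA(T⁴ − T₀⁴) = 0.447×5.670×10⁻⁸×4.1976×10⁻³×(10.7⁴ − 94.3⁴).
T⁴ − T₀⁴ = 13108.0 − 7.90764×10⁷ = -7.90633×10⁷ K⁴, so P_net = -8.41×10⁻³ W — negative, meaning a net gain of 8.41×10⁻³ W.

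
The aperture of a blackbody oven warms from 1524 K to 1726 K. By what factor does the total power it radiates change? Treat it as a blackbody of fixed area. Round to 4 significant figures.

P₂/P₁ ≈ 1.645

P ∝ T⁴, so P₂/P₁ = (T₂/T₁)⁴ = (1726/1524)⁴ = (1.13255)⁴ = 1.645.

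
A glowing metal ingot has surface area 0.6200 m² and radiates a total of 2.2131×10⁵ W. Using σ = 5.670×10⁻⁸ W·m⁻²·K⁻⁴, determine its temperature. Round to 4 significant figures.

T ≈ 1584 K

Area A = 0.6200 m².
P = σAT⁴ ⇒ T = (P/(σA))^(1/4) = (2.2131×10⁵/(5.670×10⁻⁸×0.6200))^(1/4) = 1584 K.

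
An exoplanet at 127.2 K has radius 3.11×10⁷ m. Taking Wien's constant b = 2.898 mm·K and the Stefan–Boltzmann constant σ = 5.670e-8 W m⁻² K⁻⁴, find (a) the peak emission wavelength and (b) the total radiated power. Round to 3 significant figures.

λ_max ≈ 22.8 μm; P ≈ 1.80×10¹⁷ W

(a) λ_max = b/T = 2.898×10⁻³/127.2 = 2.278×10⁻⁵ m = 22.8 μm.
Surface area A = 4πR² = 4π(3.11×10⁷ m)² = 1.21543×10¹⁶ m².
(b) P = σAT⁴ = 5.670×10⁻⁸×1.21543×10¹⁶×(127.2)⁴ = 1.80×10¹⁷ W.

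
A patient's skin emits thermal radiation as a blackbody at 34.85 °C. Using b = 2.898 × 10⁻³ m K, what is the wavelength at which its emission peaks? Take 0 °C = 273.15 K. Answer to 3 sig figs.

T = 34.85 °C + 273.15 = 308.00 K.
Wien's displacement law: λ_max = b/T = (2.898×10⁻³ m·K)/(308.00 K) = 9.409×10⁻⁶ m.
That is 9.41 μm, in the infrared range.

λ_max ≈ 9.41 μm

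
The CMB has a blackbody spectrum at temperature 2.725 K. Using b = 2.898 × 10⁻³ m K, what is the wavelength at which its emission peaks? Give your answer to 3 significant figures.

Wien's displacement law: λ_max = b/T = (2.898×10⁻³ m·K)/(2.725 K) = 1.063×10⁻³ m.
That is 1.06 mm, in the microwave range.

λ_max ≈ 1.06 mm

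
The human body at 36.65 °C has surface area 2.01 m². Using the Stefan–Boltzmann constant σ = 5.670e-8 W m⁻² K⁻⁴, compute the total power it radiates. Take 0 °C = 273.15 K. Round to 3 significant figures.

P ≈ 1.05×10³ W

T = 36.65 °C + 273.15 = 309.80 K.
Area A = 2.01 m².
P = σAT⁴ = 5.670×10⁻⁸ × 2.01 × (309.80)⁴ = 1.05×10³ W.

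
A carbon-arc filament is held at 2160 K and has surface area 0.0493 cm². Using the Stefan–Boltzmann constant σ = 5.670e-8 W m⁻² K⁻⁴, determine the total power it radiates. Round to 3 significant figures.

Area A = 0.0493 cm² = 4.93×10⁻⁶ m².
P = σAT⁴ = 5.670×10⁻⁸ × 4.93×10⁻⁶ × (2160)⁴ = 6.08 W.

P ≈ 6.08 W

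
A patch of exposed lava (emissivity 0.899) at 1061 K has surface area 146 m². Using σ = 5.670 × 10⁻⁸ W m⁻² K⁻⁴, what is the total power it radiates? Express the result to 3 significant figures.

P ≈ 9.43×10⁶ W

Area A = 146 m².
P = εσAT⁴ = 0.899 × 5.670×10⁻⁸ × 146 × (1061)⁴ = 9.43×10⁶ W.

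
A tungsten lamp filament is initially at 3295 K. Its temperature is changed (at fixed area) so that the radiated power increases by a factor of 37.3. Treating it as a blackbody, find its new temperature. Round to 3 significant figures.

P ∝ T⁴, so T₂/T₁ = (P₂/P₁)^(1/4) = (37.3)^(1/4) = 2.47131.
T₂ = 3295 × 2.47131 = 8.14×10³ K.

T₂ ≈ 8.14×10³ K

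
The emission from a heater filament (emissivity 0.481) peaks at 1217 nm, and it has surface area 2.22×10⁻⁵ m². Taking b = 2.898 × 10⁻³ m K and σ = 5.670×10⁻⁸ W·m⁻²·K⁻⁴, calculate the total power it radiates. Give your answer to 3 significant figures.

P ≈ 19.5 W

Wien's law: T = b/λ_max = 2.898×10⁻³/1.217×10⁻⁶ = 2381.27 K.
Area A = 2.22×10⁻⁵ m².
Then P = εσAT⁴ = 0.481×5.670×10⁻⁸×2.22×10⁻⁵×(2381.27)⁴ = 19.5 W.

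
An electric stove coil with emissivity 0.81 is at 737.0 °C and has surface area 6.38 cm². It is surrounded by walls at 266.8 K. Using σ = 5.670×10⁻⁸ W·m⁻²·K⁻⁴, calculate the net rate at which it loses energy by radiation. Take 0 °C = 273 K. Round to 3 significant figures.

Net loss ≈ 30.3 W

T = 737.0 °C + 273 = 1010.0 K.
Area A = 6.38 cm² = 6.38×10⁻⁴ m².
Net radiated power P_net = εσA(T⁴ − T₀⁴) = 0.81×5.670×10⁻⁸×6.38×10⁻⁴×(1010.0⁴ − 266.8⁴).
T⁴ − T₀⁴ = 1.04060×10¹² − 5.06691×10⁹ = 1.03553×10¹² K⁴, so P_net = 30.3 W.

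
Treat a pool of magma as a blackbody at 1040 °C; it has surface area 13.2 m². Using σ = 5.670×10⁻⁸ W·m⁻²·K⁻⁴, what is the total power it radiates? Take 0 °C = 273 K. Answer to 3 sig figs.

P ≈ 2.22×10⁶ W

T = 1040 °C + 273 = 1313 K.
Area A = 13.2 m².
P = σAT⁴ = 5.670×10⁻⁸ × 13.2 × (1313)⁴ = 2.22×10⁶ W.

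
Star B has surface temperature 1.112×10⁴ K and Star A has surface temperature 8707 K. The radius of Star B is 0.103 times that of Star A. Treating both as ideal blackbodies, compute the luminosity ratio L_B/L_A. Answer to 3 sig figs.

L_B/L_A ≈ 0.0282

L ∝ R²T⁴, so L_B/L_A = (R_B/R_A)²(T_B/T_A)⁴ = (0.103)² × (1.112×10⁴/8707)⁴ = 0.010609 × 2.66039 = 0.0282.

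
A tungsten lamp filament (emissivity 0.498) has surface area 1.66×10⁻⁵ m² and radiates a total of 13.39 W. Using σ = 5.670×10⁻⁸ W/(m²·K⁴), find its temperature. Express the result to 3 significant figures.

Area A = 1.66×10⁻⁵ m².
P = εσAT⁴ ⇒ T = (P/(εσA))^(1/4) = (13.39/(0.498×5.670×10⁻⁸×1.66×10⁻⁵))^(1/4) = 2.31×10³ K.

T ≈ 2.31×10³ K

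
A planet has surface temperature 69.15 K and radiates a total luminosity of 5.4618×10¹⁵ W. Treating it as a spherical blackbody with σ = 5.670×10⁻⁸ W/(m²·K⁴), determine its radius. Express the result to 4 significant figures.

L = 4πR²σT⁴ ⇒ R = √(L/(4πσT⁴)).
σT⁴ = 1.29644 W/m², so R = √(5.4618×10¹⁵/(4π×1.29644)) = 1.831×10⁷ m.

R ≈ 1.831×10⁷ m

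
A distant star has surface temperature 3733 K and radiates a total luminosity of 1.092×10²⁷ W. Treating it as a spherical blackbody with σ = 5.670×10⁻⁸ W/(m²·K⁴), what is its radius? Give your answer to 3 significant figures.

L = 4πR²σT⁴ ⇒ R = √(L/(4πσT⁴)).
σT⁴ = 1.10107×10⁷ W/m², so R = √(1.092×10²⁷/(4π×1.10107×10⁷)) = 2.81×10⁹ m.

R ≈ 2.81×10⁹ m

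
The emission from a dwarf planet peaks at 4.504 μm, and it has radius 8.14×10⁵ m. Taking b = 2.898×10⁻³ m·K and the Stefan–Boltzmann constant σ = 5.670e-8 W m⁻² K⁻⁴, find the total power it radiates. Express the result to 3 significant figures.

Wien's law: T = b/λ_max = 2.898×10⁻³/4.504×10⁻⁶ = 643.428 K.
Surface area A = 4πR² = 4π(8.14×10⁵ m)² = 8.32643×10¹² m².
Then P = σAT⁴ = 5.670×10⁻⁸×8.32643×10¹²×(643.428)⁴ = 8.09×10¹⁶ W.

P ≈ 8.09×10¹⁶ W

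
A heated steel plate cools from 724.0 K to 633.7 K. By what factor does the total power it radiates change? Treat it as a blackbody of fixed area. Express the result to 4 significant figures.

P₂/P₁ ≈ 0.5869

P ∝ T⁴, so P₂/P₁ = (T₂/T₁)⁴ = (633.7/724.0)⁴ = (0.875276)⁴ = 0.5869.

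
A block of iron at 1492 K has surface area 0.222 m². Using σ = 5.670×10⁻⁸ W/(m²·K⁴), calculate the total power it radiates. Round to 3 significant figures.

Area A = 0.222 m².
P = σAT⁴ = 5.670×10⁻⁸ × 0.222 × (1492)⁴ = 6.24×10⁴ W.

P ≈ 6.24×10⁴ W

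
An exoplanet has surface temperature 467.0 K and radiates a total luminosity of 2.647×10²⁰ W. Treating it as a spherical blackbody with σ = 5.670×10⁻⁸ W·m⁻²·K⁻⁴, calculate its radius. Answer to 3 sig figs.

L = 4πR²σT⁴ ⇒ R = √(L/(4πσT⁴)).
σT⁴ = 2696.81 W/m², so R = √(2.647×10²⁰/(4π×2696.81)) = 8.84×10⁷ m.

R ≈ 8.84×10⁷ m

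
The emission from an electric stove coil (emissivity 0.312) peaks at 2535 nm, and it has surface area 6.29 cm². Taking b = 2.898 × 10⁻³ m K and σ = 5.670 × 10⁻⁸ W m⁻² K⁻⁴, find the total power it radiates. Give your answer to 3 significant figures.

P ≈ 19.0 W

Wien's law: T = b/λ_max = 2.898×10⁻³/2.535×10⁻⁶ = 1143.20 K.
Area A = 6.29 cm² = 6.29×10⁻⁴ m².
Then P = εσAT⁴ = 0.312×5.670×10⁻⁸×6.29×10⁻⁴×(1143.20)⁴ = 19.0 W.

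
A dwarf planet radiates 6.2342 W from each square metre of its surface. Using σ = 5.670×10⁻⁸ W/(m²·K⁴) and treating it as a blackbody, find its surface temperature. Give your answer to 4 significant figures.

I = σT⁴, so T = (I/σ)^(1/4) = (6.2342/(5.670×10⁻⁸))^(1/4) = 102.4 K.

T ≈ 102.4 K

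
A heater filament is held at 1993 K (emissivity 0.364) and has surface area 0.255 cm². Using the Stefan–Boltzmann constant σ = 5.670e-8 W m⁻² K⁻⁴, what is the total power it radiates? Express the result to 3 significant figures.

Area A = 0.255 cm² = 2.55×10⁻⁵ m².
P = εσAT⁴ = 0.364 × 5.670×10⁻⁸ × 2.55×10⁻⁵ × (1993)⁴ = 8.30 W.

P ≈ 8.30 W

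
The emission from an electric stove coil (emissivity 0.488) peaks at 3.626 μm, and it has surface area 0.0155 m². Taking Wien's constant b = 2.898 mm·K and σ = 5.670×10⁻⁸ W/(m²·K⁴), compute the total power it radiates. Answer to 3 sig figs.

P ≈ 175 W

Wien's law: T = b/λ_max = 2.898×10⁻³/3.626×10⁻⁶ = 799.228 K.
Area A = 0.0155 m².
Then P = εσAT⁴ = 0.488×5.670×10⁻⁸×0.0155×(799.228)⁴ = 175 W.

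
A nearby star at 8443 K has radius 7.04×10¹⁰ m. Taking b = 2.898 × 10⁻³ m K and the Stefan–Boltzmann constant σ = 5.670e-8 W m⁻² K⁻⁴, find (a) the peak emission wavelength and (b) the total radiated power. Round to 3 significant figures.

λ_max ≈ 343 nm; P ≈ 1.79×10³¹ W

(a) λ_max = b/T = 2.898×10⁻³/8443 = 3.432×10⁻⁷ m = 343 nm.
Surface area A = 4πR² = 4π(7.04×10¹⁰ m)² = 6.22809×10²² m².
(b) P = σAT⁴ = 5.670×10⁻⁸×6.22809×10²²×(8443)⁴ = 1.79×10³¹ W.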